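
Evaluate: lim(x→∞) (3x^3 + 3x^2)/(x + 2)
This is an ∞/∞ indeterminate form.

Apply L'Hôpital's rule: differentiate numerator and denominator separately.
  f(x) = 3·x^3 + 3·x^2   ⇒   f'(x) = 9·x^2 + 6·x
  g(x) = x + 2   ⇒   g'(x) = 1
  lim(x→∞) f'(x)/g'(x) = lim(x→∞) (9·x^2 + 6·x)/(1)
  = ∞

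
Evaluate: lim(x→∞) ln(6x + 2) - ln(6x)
This is an ∞-∞ indeterminate form.

Combine fractions or rationalize to convert ∞-∞ to 0/0 form:
  lim(x→∞) ln(6x + 2) - ln(6x) = 0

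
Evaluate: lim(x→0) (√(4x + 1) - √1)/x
This is a standard limit.

Factor or rationalize the expression:
  lim(x→0) (√(4x + 1) - √1)/x = 2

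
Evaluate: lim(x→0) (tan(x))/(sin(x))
This is a 0/0 indeterminate form.

Apply L'Hôpital's rule: differentiate numerator and denominator separately.
  f(x) = tan(x)   ⇒   f'(x) = tan(x)^2 + 1
  g(x) = sin(x)   ⇒   g'(x) = cos(x)
  lim(x→0) f'(x)/g'(x) = lim(x→0) (tan(x)^2 + 1)/(cos(x))
  = 1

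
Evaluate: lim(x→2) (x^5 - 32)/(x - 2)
This is a standard limit.

Factor or rationalize the expression:
  lim(x→2) (x^5 - 32)/(x - 2) = 80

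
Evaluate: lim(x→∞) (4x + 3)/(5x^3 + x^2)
This is an ∞/∞ indeterminate form.

Apply L'Hôpital's rule: differentiate numerator and denominator separately.
  f(x) = 4·x + 3   ⇒   f'(x) = 4
  g(x) = 5·x^3 + x^2   ⇒   g'(x) = 15·x^2 + 2·x
  lim(x→∞) f'(x)/g'(x) = lim(x→∞) (4)/(15·x^2 + 2·x)
  = 0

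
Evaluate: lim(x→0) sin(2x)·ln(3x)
This is a 0·∞ indeterminate form.

Rewrite 0·∞ as a quotient (0/0 or ∞/∞ form), then apply L'Hôpital's rule:
  lim(x→0) sin(2x)·ln(3x) = 0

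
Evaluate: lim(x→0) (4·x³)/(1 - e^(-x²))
This is a 0/0 indeterminate form.

Apply L'Hôpital's rule: differentiate numerator and denominator separately.
  f(x) = 4·x^3   ⇒   f'(x) = 12·x^2
  g(x) = 1 - e^(-x^2)   ⇒   g'(x) = 2·x·e^(-x^2)
  lim(x→0) f'(x)/g'(x) = lim(x→0) (12·x^2)/(2·x·e^(-x^2))
  = 0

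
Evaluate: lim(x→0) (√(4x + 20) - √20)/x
This is a standard limit.

Factor or rationalize the expression:
  lim(x→0) (√(4x + 20) - √20)/x = sqrt(5)/5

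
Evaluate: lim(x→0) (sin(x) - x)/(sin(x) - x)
This is a 0/0 indeterminate form.

Apply L'Hôpital's rule: differentiate numerator and denominator separately.
  f(x) = -x + sin(x)   ⇒   f'(x) = cos(x) - 1
  g(x) = -x + sin(x)   ⇒   g'(x) = cos(x) - 1
  lim(x→0) f'(x)/g'(x) = lim(x→0) (cos(x) - 1)/(cos(x) - 1)
  = 1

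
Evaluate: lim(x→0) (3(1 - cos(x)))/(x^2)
This is a 0/0 indeterminate form.

Apply L'Hôpital's rule: differentiate numerator and denominator separately.
  f(x) = 3 - 3·cos(x)   ⇒   f'(x) = 3·sin(x)
  g(x) = x^2   ⇒   g'(x) = 2·x
  lim(x→0) f'(x)/g'(x) = lim(x→0) (3·sin(x))/(2·x)
  = 3/2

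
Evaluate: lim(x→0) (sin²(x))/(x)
This is a 0/0 indeterminate form.

Apply L'Hôpital's rule: differentiate numerator and denominator separately.
  f(x) = sin(x)^2   ⇒   f'(x) = 2·sin(x)·cos(x)
  g(x) = x   ⇒   g'(x) = 1
  lim(x→0) f'(x)/g'(x) = lim(x→0) (2·sin(x)·cos(x))/(1)
  = 0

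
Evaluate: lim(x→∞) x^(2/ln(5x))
This is an exponential indeterminate form.

For exponential indeterminate forms, take the natural log:
  Let L = lim(x→∞) x^(2/ln(5x))
  Then ln(L) = lim(x→∞) [exponent × ln(base)]
  Evaluate using L'Hôpital or standard limits, then exponentiate.
  L = e²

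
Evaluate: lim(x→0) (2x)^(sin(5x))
This is an exponential indeterminate form.

For exponential indeterminate forms, take the natural log:
  Let L = lim(x→0) (2x)^(sin(5x))
  Then ln(L) = lim(x→0) [exponent × ln(base)]
  Evaluate using L'Hôpital or standard limits, then exponentiate.
  L = 1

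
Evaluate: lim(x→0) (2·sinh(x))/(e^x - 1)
This is a 0/0 indeterminate form.

Apply L'Hôpital's rule: differentiate numerator and denominator separately.
  f(x) = 2·sinh(x)   ⇒   f'(x) = 2·cosh(x)
  g(x) = e^(x) - 1   ⇒   g'(x) = e^(x)
  lim(x→0) f'(x)/g'(x) = lim(x→0) (2·cosh(x))/(e^(x))
  = 2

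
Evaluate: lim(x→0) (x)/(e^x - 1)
This is a 0/0 indeterminate form.

Apply L'Hôpital's rule: differentiate numerator and denominator separately.
  f(x) = x   ⇒   f'(x) = 1
  g(x) = e^(x) - 1   ⇒   g'(x) = e^(x)
  lim(x→0) f'(x)/g'(x) = lim(x→0) (1)/(e^(x))
  = 1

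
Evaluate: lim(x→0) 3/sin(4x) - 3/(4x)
This is an ∞-∞ indeterminate form.

Combine fractions or rationalize to convert ∞-∞ to 0/0 form:
  lim(x→0) 3/sin(4x) - 3/(4x) = 0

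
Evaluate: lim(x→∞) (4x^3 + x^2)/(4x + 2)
This is an ∞/∞ indeterminate form.

Apply L'Hôpital's rule: differentiate numerator and denominator separately.
  f(x) = 4·x^3 + x^2   ⇒   f'(x) = 12·x^2 + 2·x
  g(x) = 4·x + 2   ⇒   g'(x) = 4
  lim(x→∞) f'(x)/g'(x) = lim(x→∞) (12·x^2 + 2·x)/(4)
  = ∞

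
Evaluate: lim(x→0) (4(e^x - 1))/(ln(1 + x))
This is a 0/0 indeterminate form.

Apply L'Hôpital's rule: differentiate numerator and denominator separately.
  f(x) = 4·e^(x) - 4   ⇒   f'(x) = 4·e^(x)
  g(x) = ln(x + 1)   ⇒   g'(x) = 1/(x + 1)
  lim(x→0) f'(x)/g'(x) = lim(x→0) (4·e^(x))/(1/(x + 1))
  = 4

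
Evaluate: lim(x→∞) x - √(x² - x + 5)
This is an ∞-∞ indeterminate form.

Combine fractions or rationalize to convert ∞-∞ to 0/0 form:
  lim(x→∞) x - √(x² - x + 5) = 1/2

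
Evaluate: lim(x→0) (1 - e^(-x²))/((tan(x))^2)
This is a 0/0 indeterminate form.

Apply L'Hôpital's rule: differentiate numerator and denominator separately.
  f(x) = 1 - e^(-x^2)   ⇒   f'(x) = 2·x·e^(-x^2)
  g(x) = tan(x)^2   ⇒   g'(x) = (2·tan(x)^2 + 2)·tan(x)
  lim(x→0) f'(x)/g'(x) = lim(x→0) (2·x·e^(-x^2))/((2·tan(x)^2 + 2)·tan(x))
  = 1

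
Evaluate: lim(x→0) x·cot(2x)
This is a 0·∞ indeterminate form.

Rewrite 0·∞ as a quotient (0/0 or ∞/∞ form), then apply L'Hôpital's rule:
  lim(x→0) x·cot(2x) = 1/2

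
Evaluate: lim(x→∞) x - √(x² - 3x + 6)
This is an ∞-∞ indeterminate form.

Combine fractions or rationalize to convert ∞-∞ to 0/0 form:
  lim(x→∞) x - √(x² - 3x + 6) = 3/2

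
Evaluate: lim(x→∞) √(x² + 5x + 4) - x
This is an ∞-∞ indeterminate form.

Combine fractions or rationalize to convert ∞-∞ to 0/0 form:
  lim(x→∞) √(x² + 5x + 4) - x = 5/2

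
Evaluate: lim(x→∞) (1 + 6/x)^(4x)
This is an exponential indeterminate form.

For exponential indeterminate forms, take the natural log:
  Let L = lim(x→∞) (1 + 6/x)^(4x)
  Then ln(L) = lim(x→∞) [exponent × ln(base)]
  Evaluate using L'Hôpital or standard limits, then exponentiate.
  L = e^(24)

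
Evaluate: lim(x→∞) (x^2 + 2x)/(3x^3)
This is an ∞/∞ indeterminate form.

Apply L'Hôpital's rule: differentiate numerator and denominator separately.
  f(x) = x^2 + 2·x   ⇒   f'(x) = 2·x + 2
  g(x) = 3·x^3   ⇒   g'(x) = 9·x^2
  lim(x→∞) f'(x)/g'(x) = lim(x→∞) (2·x + 2)/(9·x^2)
  = 0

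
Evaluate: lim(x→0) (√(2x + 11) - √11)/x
This is a standard limit.

Factor or rationalize the expression:
  lim(x→0) (√(2x + 11) - √11)/x = sqrt(11)/11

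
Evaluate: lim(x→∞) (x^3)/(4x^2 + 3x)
This is an ∞/∞ indeterminate form.

Apply L'Hôpital's rule: differentiate numerator and denominator separately.
  f(x) = x^3   ⇒   f'(x) = 3·x^2
  g(x) = 4·x^2 + 3·x   ⇒   g'(x) = 8·x + 3
  lim(x→∞) f'(x)/g'(x) = lim(x→∞) (3·x^2)/(8·x + 3)
  = ∞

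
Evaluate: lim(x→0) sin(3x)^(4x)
This is an exponential indeterminate form.

For exponential indeterminate forms, take the natural log:
  Let L = lim(x→0) sin(3x)^(4x)
  Then ln(L) = lim(x→0) [exponent × ln(base)]
  Evaluate using L'Hôpital or standard limits, then exponentiate.
  L = 1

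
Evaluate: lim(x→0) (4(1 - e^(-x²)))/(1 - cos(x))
This is a 0/0 indeterminate form.

Apply L'Hôpital's rule: differentiate numerator and denominator separately.
  f(x) = 4 - 4·e^(-x^2)   ⇒   f'(x) = 8·x·e^(-x^2)
  g(x) = 1 - cos(x)   ⇒   g'(x) = sin(x)
  lim(x→0) f'(x)/g'(x) = lim(x→0) (8·x·e^(-x^2))/(sin(x))
  = 8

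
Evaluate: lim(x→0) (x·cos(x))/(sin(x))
This is a 0/0 indeterminate form.

Apply L'Hôpital's rule: differentiate numerator and denominator separately.
  f(x) = x·cos(x)   ⇒   f'(x) = -x·sin(x) + cos(x)
  g(x) = sin(x)   ⇒   g'(x) = cos(x)
  lim(x→0) f'(x)/g'(x) = lim(x→0) (-x·sin(x) + cos(x))/(cos(x))
  = 1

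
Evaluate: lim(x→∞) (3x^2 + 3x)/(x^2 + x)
This is an ∞/∞ indeterminate form.

Apply L'Hôpital's rule: differentiate numerator and denominator separately.
  f(x) = 3·x^2 + 3·x   ⇒   f'(x) = 6·x + 3
  g(x) = x^2 + x   ⇒   g'(x) = 2·x + 1
  lim(x→∞) f'(x)/g'(x) = lim(x→∞) (6·x + 3)/(2·x + 1)
  = 3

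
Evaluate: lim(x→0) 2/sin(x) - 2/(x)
This is an ∞-∞ indeterminate form.

Combine fractions or rationalize to convert ∞-∞ to 0/0 form:
  lim(x→0) 2/sin(x) - 2/(x) = 0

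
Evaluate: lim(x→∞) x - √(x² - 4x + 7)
This is an ∞-∞ indeterminate form.

Combine fractions or rationalize to convert ∞-∞ to 0/0 form:
  lim(x→∞) x - √(x² - 4x + 7) = 2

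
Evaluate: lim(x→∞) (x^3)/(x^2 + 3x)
This is an ∞/∞ indeterminate form.

Apply L'Hôpital's rule: differentiate numerator and denominator separately.
  f(x) = x^3   ⇒   f'(x) = 3·x^2
  g(x) = x^2 + 3·x   ⇒   g'(x) = 2·x + 3
  lim(x→∞) f'(x)/g'(x) = lim(x→∞) (3·x^2)/(2·x + 3)
  = ∞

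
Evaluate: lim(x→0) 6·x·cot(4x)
This is a 0·∞ indeterminate form.

Rewrite 0·∞ as a quotient (0/0 or ∞/∞ form), then apply L'Hôpital's rule:
  lim(x→0) 6·x·cot(4x) = 3/2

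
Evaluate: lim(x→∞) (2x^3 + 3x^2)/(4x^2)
This is an ∞/∞ indeterminate form.

Apply L'Hôpital's rule: differentiate numerator and denominator separately.
  f(x) = 2·x^3 + 3·x^2   ⇒   f'(x) = 6·x^2 + 6·x
  g(x) = 4·x^2   ⇒   g'(x) = 8·x
  lim(x→∞) f'(x)/g'(x) = lim(x→∞) (6·x^2 + 6·x)/(8·x)
  = ∞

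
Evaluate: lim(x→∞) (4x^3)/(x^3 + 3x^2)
This is an ∞/∞ indeterminate form.

Apply L'Hôpital's rule: differentiate numerator and denominator separately.
  f(x) = 4·x^3   ⇒   f'(x) = 12·x^2
  g(x) = x^3 + 3·x^2   ⇒   g'(x) = 3·x^2 + 6·x
  lim(x→∞) f'(x)/g'(x) = lim(x→∞) (12·x^2)/(3·x^2 + 6·x)
  = 4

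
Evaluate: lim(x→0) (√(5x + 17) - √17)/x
This is a standard limit.

Factor or rationalize the expression:
  lim(x→0) (√(5x + 17) - √17)/x = 5·sqrt(17)/34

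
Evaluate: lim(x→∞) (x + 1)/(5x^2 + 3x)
This is an ∞/∞ indeterminate form.

Apply L'Hôpital's rule: differentiate numerator and denominator separately.
  f(x) = x + 1   ⇒   f'(x) = 1
  g(x) = 5·x^2 + 3·x   ⇒   g'(x) = 10·x + 3
  lim(x→∞) f'(x)/g'(x) = lim(x→∞) (1)/(10·x + 3)
  = 0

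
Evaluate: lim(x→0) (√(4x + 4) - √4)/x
This is a standard limit.

Factor or rationalize the expression:
  lim(x→0) (√(4x + 4) - √4)/x = 1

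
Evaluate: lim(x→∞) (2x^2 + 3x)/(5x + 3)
This is an ∞/∞ indeterminate form.

Apply L'Hôpital's rule: differentiate numerator and denominator separately.
  f(x) = 2·x^2 + 3·x   ⇒   f'(x) = 4·x + 3
  g(x) = 5·x + 3   ⇒   g'(x) = 5
  lim(x→∞) f'(x)/g'(x) = lim(x→∞) (4·x + 3)/(5)
  = ∞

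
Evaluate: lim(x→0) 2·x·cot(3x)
This is a 0·∞ indeterminate form.

Rewrite 0·∞ as a quotient (0/0 or ∞/∞ form), then apply L'Hôpital's rule:
  lim(x→0) 2·x·cot(3x) = 2/3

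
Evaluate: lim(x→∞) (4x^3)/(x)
This is an ∞/∞ indeterminate form.

Apply L'Hôpital's rule: differentiate numerator and denominator separately.
  f(x) = 4·x^3   ⇒   f'(x) = 12·x^2
  g(x) = x   ⇒   g'(x) = 1
  lim(x→∞) f'(x)/g'(x) = lim(x→∞) (12·x^2)/(1)
  = ∞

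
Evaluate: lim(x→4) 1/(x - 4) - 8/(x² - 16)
This is an ∞-∞ indeterminate form.

Combine fractions or rationalize to convert ∞-∞ to 0/0 form:
  lim(x→4) 1/(x - 4) - 8/(x² - 16) = 1/8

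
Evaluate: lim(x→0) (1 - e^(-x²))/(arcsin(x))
This is a 0/0 indeterminate form.

Apply L'Hôpital's rule: differentiate numerator and denominator separately.
  f(x) = 1 - e^(-x^2)   ⇒   f'(x) = 2·x·e^(-x^2)
  g(x) = asin(x)   ⇒   g'(x) = 1/sqrt(1 - x^2)
  lim(x→0) f'(x)/g'(x) = lim(x→0) (2·x·e^(-x^2))/(1/sqrt(1 - x^2))
  = 0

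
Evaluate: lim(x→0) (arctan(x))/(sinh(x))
This is a 0/0 indeterminate form.

Apply L'Hôpital's rule: differentiate numerator and denominator separately.
  f(x) = atan(x)   ⇒   f'(x) = 1/(x^2 + 1)
  g(x) = sinh(x)   ⇒   g'(x) = cosh(x)
  lim(x→0) f'(x)/g'(x) = lim(x→0) (1/(x^2 + 1))/(cosh(x))
  = 1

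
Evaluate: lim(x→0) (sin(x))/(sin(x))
This is a 0/0 indeterminate form.

Apply L'Hôpital's rule: differentiate numerator and denominator separately.
  f(x) = sin(x)   ⇒   f'(x) = cos(x)
  g(x) = sin(x)   ⇒   g'(x) = cos(x)
  lim(x→0) f'(x)/g'(x) = lim(x→0) (cos(x))/(cos(x))
  = 1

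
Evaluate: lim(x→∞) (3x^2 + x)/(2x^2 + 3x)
This is an ∞/∞ indeterminate form.

Apply L'Hôpital's rule: differentiate numerator and denominator separately.
  f(x) = 3·x^2 + x   ⇒   f'(x) = 6·x + 1
  g(x) = 2·x^2 + 3·x   ⇒   g'(x) = 4·x + 3
  lim(x→∞) f'(x)/g'(x) = lim(x→∞) (6·x + 1)/(4·x + 3)
  = 3/2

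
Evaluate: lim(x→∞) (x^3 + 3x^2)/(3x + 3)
This is an ∞/∞ indeterminate form.

Apply L'Hôpital's rule: differentiate numerator and denominator separately.
  f(x) = x^3 + 3·x^2   ⇒   f'(x) = 3·x^2 + 6·x
  g(x) = 3·x + 3   ⇒   g'(x) = 3
  lim(x→∞) f'(x)/g'(x) = lim(x→∞) (3·x^2 + 6·x)/(3)
  = ∞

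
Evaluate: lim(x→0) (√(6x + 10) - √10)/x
This is a standard limit.

Factor or rationalize the expression:
  lim(x→0) (√(6x + 10) - √10)/x = 3·sqrt(10)/10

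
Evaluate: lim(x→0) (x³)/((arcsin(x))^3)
This is a 0/0 indeterminate form.

Apply L'Hôpital's rule: differentiate numerator and denominator separately.
  f(x) = x^3   ⇒   f'(x) = 3·x^2
  g(x) = asin(x)^3   ⇒   g'(x) = 3·asin(x)^2/sqrt(1 - x^2)
  lim(x→0) f'(x)/g'(x) = lim(x→0) (3·x^2)/(3·asin(x)^2/sqrt(1 - x^2))
  = 1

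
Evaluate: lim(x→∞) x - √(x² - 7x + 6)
This is an ∞-∞ indeterminate form.

Combine fractions or rationalize to convert ∞-∞ to 0/0 form:
  lim(x→∞) x - √(x² - 7x + 6) = 7/2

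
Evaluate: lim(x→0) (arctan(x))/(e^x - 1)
This is a 0/0 indeterminate form.

Apply L'Hôpital's rule: differentiate numerator and denominator separately.
  f(x) = atan(x)   ⇒   f'(x) = 1/(x^2 + 1)
  g(x) = e^(x) - 1   ⇒   g'(x) = e^(x)
  lim(x→0) f'(x)/g'(x) = lim(x→0) (1/(x^2 + 1))/(e^(x))
  = 1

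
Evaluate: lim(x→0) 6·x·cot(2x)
This is a 0·∞ indeterminate form.

Rewrite 0·∞ as a quotient (0/0 or ∞/∞ form), then apply L'Hôpital's rule:
  lim(x→0) 6·x·cot(2x) = 3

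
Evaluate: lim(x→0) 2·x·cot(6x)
This is a 0·∞ indeterminate form.

Rewrite 0·∞ as a quotient (0/0 or ∞/∞ form), then apply L'Hôpital's rule:
  lim(x→0) 2·x·cot(6x) = 1/3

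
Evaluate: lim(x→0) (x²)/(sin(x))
This is a 0/0 indeterminate form.

Apply L'Hôpital's rule: differentiate numerator and denominator separately.
  f(x) = x^2   ⇒   f'(x) = 2·x
  g(x) = sin(x)   ⇒   g'(x) = cos(x)
  lim(x→0) f'(x)/g'(x) = lim(x→0) (2·x)/(cos(x))
  = 0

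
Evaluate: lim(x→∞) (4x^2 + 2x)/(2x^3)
This is an ∞/∞ indeterminate form.

Apply L'Hôpital's rule: differentiate numerator and denominator separately.
  f(x) = 4·x^2 + 2·x   ⇒   f'(x) = 8·x + 2
  g(x) = 2·x^3   ⇒   g'(x) = 6·x^2
  lim(x→∞) f'(x)/g'(x) = lim(x→∞) (8·x + 2)/(6·x^2)
  = 0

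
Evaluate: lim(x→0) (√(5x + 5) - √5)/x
This is a standard limit.

Factor or rationalize the expression:
  lim(x→0) (√(5x + 5) - √5)/x = sqrt(5)/2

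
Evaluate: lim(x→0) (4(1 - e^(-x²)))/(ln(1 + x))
This is a 0/0 indeterminate form.

Apply L'Hôpital's rule: differentiate numerator and denominator separately.
  f(x) = 4 - 4·e^(-x^2)   ⇒   f'(x) = 8·x·e^(-x^2)
  g(x) = ln(x + 1)   ⇒   g'(x) = 1/(x + 1)
  lim(x→0) f'(x)/g'(x) = lim(x→0) (8·x·e^(-x^2))/(1/(x + 1))
  = 0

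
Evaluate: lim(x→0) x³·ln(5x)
This is a 0·∞ indeterminate form.

Rewrite 0·∞ as a quotient (0/0 or ∞/∞ form), then apply L'Hôpital's rule:
  lim(x→0) x³·ln(5x) = 0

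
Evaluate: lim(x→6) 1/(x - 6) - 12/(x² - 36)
This is an ∞-∞ indeterminate form.

Combine fractions or rationalize to convert ∞-∞ to 0/0 form:
  lim(x→6) 1/(x - 6) - 12/(x² - 36) = 1/12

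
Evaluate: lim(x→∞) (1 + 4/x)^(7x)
This is an exponential indeterminate form.

For exponential indeterminate forms, take the natural log:
  Let L = lim(x→∞) (1 + 4/x)^(7x)
  Then ln(L) = lim(x→∞) [exponent × ln(base)]
  Evaluate using L'Hôpital or standard limits, then exponentiate.
  L = e^(28)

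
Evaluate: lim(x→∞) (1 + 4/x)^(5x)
This is an exponential indeterminate form.

For exponential indeterminate forms, take the natural log:
  Let L = lim(x→∞) (1 + 4/x)^(5x)
  Then ln(L) = lim(x→∞) [exponent × ln(base)]
  Evaluate using L'Hôpital or standard limits, then exponentiate.
  L = e^(20)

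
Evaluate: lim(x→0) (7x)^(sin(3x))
This is an exponential indeterminate form.

For exponential indeterminate forms, take the natural log:
  Let L = lim(x→0) (7x)^(sin(3x))
  Then ln(L) = lim(x→0) [exponent × ln(base)]
  Evaluate using L'Hôpital or standard limits, then exponentiate.
  L = 1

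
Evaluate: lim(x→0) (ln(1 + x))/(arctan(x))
This is a 0/0 indeterminate form.

Apply L'Hôpital's rule: differentiate numerator and denominator separately.
  f(x) = ln(x + 1)   ⇒   f'(x) = 1/(x + 1)
  g(x) = atan(x)   ⇒   g'(x) = 1/(x^2 + 1)
  lim(x→0) f'(x)/g'(x) = lim(x→0) (1/(x + 1))/(1/(x^2 + 1))
  = 1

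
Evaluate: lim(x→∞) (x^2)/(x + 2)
This is an ∞/∞ indeterminate form.

Apply L'Hôpital's rule: differentiate numerator and denominator separately.
  f(x) = x^2   ⇒   f'(x) = 2·x
  g(x) = x + 2   ⇒   g'(x) = 1
  lim(x→∞) f'(x)/g'(x) = lim(x→∞) (2·x)/(1)
  = ∞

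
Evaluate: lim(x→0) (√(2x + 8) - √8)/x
This is a standard limit.

Factor or rationalize the expression:
  lim(x→0) (√(2x + 8) - √8)/x = sqrt(2)/4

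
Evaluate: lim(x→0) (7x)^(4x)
This is an exponential indeterminate form.

For exponential indeterminate forms, take the natural log:
  Let L = lim(x→0) (7x)^(4x)
  Then ln(L) = lim(x→0) [exponent × ln(base)]
  Evaluate using L'Hôpital or standard limits, then exponentiate.
  L = 1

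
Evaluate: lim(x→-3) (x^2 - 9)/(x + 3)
This is a standard limit.

Factor or rationalize the expression:
  lim(x→-3) (x^2 - 9)/(x + 3) = -6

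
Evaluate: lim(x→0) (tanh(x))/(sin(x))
This is a 0/0 indeterminate form.

Apply L'Hôpital's rule: differentiate numerator and denominator separately.
  f(x) = tanh(x)   ⇒   f'(x) = 1 - tanh(x)^2
  g(x) = sin(x)   ⇒   g'(x) = cos(x)
  lim(x→0) f'(x)/g'(x) = lim(x→0) (1 - tanh(x)^2)/(cos(x))
  = 1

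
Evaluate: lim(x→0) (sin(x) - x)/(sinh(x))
This is a 0/0 indeterminate form.

Apply L'Hôpital's rule: differentiate numerator and denominator separately.
  f(x) = -x + sin(x)   ⇒   f'(x) = cos(x) - 1
  g(x) = sinh(x)   ⇒   g'(x) = cosh(x)
  lim(x→0) f'(x)/g'(x) = lim(x→0) (cos(x) - 1)/(cosh(x))
  = 0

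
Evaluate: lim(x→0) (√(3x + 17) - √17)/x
This is a standard limit.

Factor or rationalize the expression:
  lim(x→0) (√(3x + 17) - √17)/x = 3·sqrt(17)/34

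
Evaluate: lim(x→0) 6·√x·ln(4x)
This is a 0·∞ indeterminate form.

Rewrite 0·∞ as a quotient (0/0 or ∞/∞ form), then apply L'Hôpital's rule:
  lim(x→0) 6·√x·ln(4x) = 0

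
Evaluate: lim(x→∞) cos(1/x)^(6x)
This is an exponential indeterminate form.

For exponential indeterminate forms, take the natural log:
  Let L = lim(x→∞) cos(1/x)^(6x)
  Then ln(L) = lim(x→∞) [exponent × ln(base)]
  Evaluate using L'Hôpital or standard limits, then exponentiate.
  L = 1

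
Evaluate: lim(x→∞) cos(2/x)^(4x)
This is an exponential indeterminate form.

For exponential indeterminate forms, take the natural log:
  Let L = lim(x→∞) cos(2/x)^(4x)
  Then ln(L) = lim(x→∞) [exponent × ln(base)]
  Evaluate using L'Hôpital or standard limits, then exponentiate.
  L = 1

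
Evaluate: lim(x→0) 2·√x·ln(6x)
This is a 0·∞ indeterminate form.

Rewrite 0·∞ as a quotient (0/0 or ∞/∞ form), then apply L'Hôpital's rule:
  lim(x→0) 2·√x·ln(6x) = 0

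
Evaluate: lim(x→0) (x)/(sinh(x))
This is a 0/0 indeterminate form.

Apply L'Hôpital's rule: differentiate numerator and denominator separately.
  f(x) = x   ⇒   f'(x) = 1
  g(x) = sinh(x)   ⇒   g'(x) = cosh(x)
  lim(x→0) f'(x)/g'(x) = lim(x→0) (1)/(cosh(x))
  = 1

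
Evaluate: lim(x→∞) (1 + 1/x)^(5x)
This is an exponential indeterminate form.

For exponential indeterminate forms, take the natural log:
  Let L = lim(x→∞) (1 + 1/x)^(5x)
  Then ln(L) = lim(x→∞) [exponent × ln(base)]
  Evaluate using L'Hôpital or standard limits, then exponentiate.
  L = e^(5)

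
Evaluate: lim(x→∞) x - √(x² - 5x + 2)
This is an ∞-∞ indeterminate form.

Combine fractions or rationalize to convert ∞-∞ to 0/0 form:
  lim(x→∞) x - √(x² - 5x + 2) = 5/2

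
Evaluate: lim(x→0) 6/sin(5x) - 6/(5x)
This is an ∞-∞ indeterminate form.

Combine fractions or rationalize to convert ∞-∞ to 0/0 form:
  lim(x→0) 6/sin(5x) - 6/(5x) = 0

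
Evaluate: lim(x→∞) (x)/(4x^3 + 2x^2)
This is an ∞/∞ indeterminate form.

Apply L'Hôpital's rule: differentiate numerator and denominator separately.
  f(x) = x   ⇒   f'(x) = 1
  g(x) = 4·x^3 + 2·x^2   ⇒   g'(x) = 12·x^2 + 4·x
  lim(x→∞) f'(x)/g'(x) = lim(x→∞) (1)/(12·x^2 + 4·x)
  = 0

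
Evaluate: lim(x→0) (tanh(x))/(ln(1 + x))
This is a 0/0 indeterminate form.

Apply L'Hôpital's rule: differentiate numerator and denominator separately.
  f(x) = tanh(x)   ⇒   f'(x) = 1 - tanh(x)^2
  g(x) = ln(x + 1)   ⇒   g'(x) = 1/(x + 1)
  lim(x→0) f'(x)/g'(x) = lim(x→0) (1 - tanh(x)^2)/(1/(x + 1))
  = 1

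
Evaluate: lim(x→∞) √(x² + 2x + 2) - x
This is an ∞-∞ indeterminate form.

Combine fractions or rationalize to convert ∞-∞ to 0/0 form:
  lim(x→∞) √(x² + 2x + 2) - x = 1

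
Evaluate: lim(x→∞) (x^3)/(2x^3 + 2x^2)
This is an ∞/∞ indeterminate form.

Apply L'Hôpital's rule: differentiate numerator and denominator separately.
  f(x) = x^3   ⇒   f'(x) = 3·x^2
  g(x) = 2·x^3 + 2·x^2   ⇒   g'(x) = 6·x^2 + 4·x
  lim(x→∞) f'(x)/g'(x) = lim(x→∞) (3·x^2)/(6·x^2 + 4·x)
  = 1/2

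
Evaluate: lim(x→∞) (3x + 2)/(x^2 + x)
This is an ∞/∞ indeterminate form.

Apply L'Hôpital's rule: differentiate numerator and denominator separately.
  f(x) = 3·x + 2   ⇒   f'(x) = 3
  g(x) = x^2 + x   ⇒   g'(x) = 2·x + 1
  lim(x→∞) f'(x)/g'(x) = lim(x→∞) (3)/(2·x + 1)
  = 0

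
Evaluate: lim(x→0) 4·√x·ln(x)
This is a 0·∞ indeterminate form.

Rewrite 0·∞ as a quotient (0/0 or ∞/∞ form), then apply L'Hôpital's rule:
  lim(x→0) 4·√x·ln(x) = 0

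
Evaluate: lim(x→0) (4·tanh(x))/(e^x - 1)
This is a 0/0 indeterminate form.

Apply L'Hôpital's rule: differentiate numerator and denominator separately.
  f(x) = 4·tanh(x)   ⇒   f'(x) = 4 - 4·tanh(x)^2
  g(x) = e^(x) - 1   ⇒   g'(x) = e^(x)
  lim(x→0) f'(x)/g'(x) = lim(x→0) (4 - 4·tanh(x)^2)/(e^(x))
  = 4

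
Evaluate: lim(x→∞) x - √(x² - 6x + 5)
This is an ∞-∞ indeterminate form.

Combine fractions or rationalize to convert ∞-∞ to 0/0 form:
  lim(x→∞) x - √(x² - 6x + 5) = 3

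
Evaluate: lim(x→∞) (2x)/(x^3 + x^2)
This is an ∞/∞ indeterminate form.

Apply L'Hôpital's rule: differentiate numerator and denominator separately.
  f(x) = 2·x   ⇒   f'(x) = 2
  g(x) = x^3 + x^2   ⇒   g'(x) = 3·x^2 + 2·x
  lim(x→∞) f'(x)/g'(x) = lim(x→∞) (2)/(3·x^2 + 2·x)
  = 0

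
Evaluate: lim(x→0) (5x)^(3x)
This is an exponential indeterminate form.

For exponential indeterminate forms, take the natural log:
  Let L = lim(x→0) (5x)^(3x)
  Then ln(L) = lim(x→0) [exponent × ln(base)]
  Evaluate using L'Hôpital or standard limits, then exponentiate.
  L = 1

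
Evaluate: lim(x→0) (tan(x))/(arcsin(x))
This is a 0/0 indeterminate form.

Apply L'Hôpital's rule: differentiate numerator and denominator separately.
  f(x) = tan(x)   ⇒   f'(x) = tan(x)^2 + 1
  g(x) = asin(x)   ⇒   g'(x) = 1/sqrt(1 - x^2)
  lim(x→0) f'(x)/g'(x) = lim(x→0) (tan(x)^2 + 1)/(1/sqrt(1 - x^2))
  = 1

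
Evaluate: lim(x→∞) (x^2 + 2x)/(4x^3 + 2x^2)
This is an ∞/∞ indeterminate form.

Apply L'Hôpital's rule: differentiate numerator and denominator separately.
  f(x) = x^2 + 2·x   ⇒   f'(x) = 2·x + 2
  g(x) = 4·x^3 + 2·x^2   ⇒   g'(x) = 12·x^2 + 4·x
  lim(x→∞) f'(x)/g'(x) = lim(x→∞) (2·x + 2)/(12·x^2 + 4·x)
  = 0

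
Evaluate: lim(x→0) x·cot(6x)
This is a 0·∞ indeterminate form.

Rewrite 0·∞ as a quotient (0/0 or ∞/∞ form), then apply L'Hôpital's rule:
  lim(x→0) x·cot(6x) = 1/6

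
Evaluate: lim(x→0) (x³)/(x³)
This is a 0/0 indeterminate form.

Apply L'Hôpital's rule: differentiate numerator and denominator separately.
  f(x) = x^3   ⇒   f'(x) = 3·x^2
  g(x) = x^3   ⇒   g'(x) = 3·x^2
  lim(x→0) f'(x)/g'(x) = lim(x→0) (3·x^2)/(3·x^2)
  = 1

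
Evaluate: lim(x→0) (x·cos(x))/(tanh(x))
This is a 0/0 indeterminate form.

Apply L'Hôpital's rule: differentiate numerator and denominator separately.
  f(x) = x·cos(x)   ⇒   f'(x) = -x·sin(x) + cos(x)
  g(x) = tanh(x)   ⇒   g'(x) = 1 - tanh(x)^2
  lim(x→0) f'(x)/g'(x) = lim(x→0) (-x·sin(x) + cos(x))/(1 - tanh(x)^2)
  = 1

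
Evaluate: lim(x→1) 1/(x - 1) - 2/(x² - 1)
This is an ∞-∞ indeterminate form.

Combine fractions or rationalize to convert ∞-∞ to 0/0 form:
  lim(x→1) 1/(x - 1) - 2/(x² - 1) = 1/2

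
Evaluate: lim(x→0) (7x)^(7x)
This is an exponential indeterminate form.

For exponential indeterminate forms, take the natural log:
  Let L = lim(x→0) (7x)^(7x)
  Then ln(L) = lim(x→0) [exponent × ln(base)]
  Evaluate using L'Hôpital or standard limits, then exponentiate.
  L = 1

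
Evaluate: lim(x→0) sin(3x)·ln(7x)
This is a 0·∞ indeterminate form.

Rewrite 0·∞ as a quotient (0/0 or ∞/∞ form), then apply L'Hôpital's rule:
  lim(x→0) sin(3x)·ln(7x) = 0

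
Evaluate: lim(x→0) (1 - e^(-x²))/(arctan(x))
This is a 0/0 indeterminate form.

Apply L'Hôpital's rule: differentiate numerator and denominator separately.
  f(x) = 1 - e^(-x^2)   ⇒   f'(x) = 2·x·e^(-x^2)
  g(x) = atan(x)   ⇒   g'(x) = 1/(x^2 + 1)
  lim(x→0) f'(x)/g'(x) = lim(x→0) (2·x·e^(-x^2))/(1/(x^2 + 1))
  = 0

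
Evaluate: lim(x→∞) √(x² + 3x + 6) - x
This is an ∞-∞ indeterminate form.

Combine fractions or rationalize to convert ∞-∞ to 0/0 form:
  lim(x→∞) √(x² + 3x + 6) - x = 3/2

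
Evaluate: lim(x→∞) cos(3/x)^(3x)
This is an exponential indeterminate form.

For exponential indeterminate forms, take the natural log:
  Let L = lim(x→∞) cos(3/x)^(3x)
  Then ln(L) = lim(x→∞) [exponent × ln(base)]
  Evaluate using L'Hôpital or standard limits, then exponentiate.
  L = 1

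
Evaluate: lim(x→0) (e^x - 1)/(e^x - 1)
This is a 0/0 indeterminate form.

Apply L'Hôpital's rule: differentiate numerator and denominator separately.
  f(x) = e^(x) - 1   ⇒   f'(x) = e^(x)
  g(x) = e^(x) - 1   ⇒   g'(x) = e^(x)
  lim(x→0) f'(x)/g'(x) = lim(x→0) (e^(x))/(e^(x))
  = 1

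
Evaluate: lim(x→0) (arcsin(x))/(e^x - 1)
This is a 0/0 indeterminate form.

Apply L'Hôpital's rule: differentiate numerator and denominator separately.
  f(x) = asin(x)   ⇒   f'(x) = 1/sqrt(1 - x^2)
  g(x) = e^(x) - 1   ⇒   g'(x) = e^(x)
  lim(x→0) f'(x)/g'(x) = lim(x→0) (1/sqrt(1 - x^2))/(e^(x))
  = 1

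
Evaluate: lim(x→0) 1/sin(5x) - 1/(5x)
This is an ∞-∞ indeterminate form.

Combine fractions or rationalize to convert ∞-∞ to 0/0 form:
  lim(x→0) 1/sin(5x) - 1/(5x) = 0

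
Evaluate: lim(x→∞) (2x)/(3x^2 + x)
This is an ∞/∞ indeterminate form.

Apply L'Hôpital's rule: differentiate numerator and denominator separately.
  f(x) = 2·x   ⇒   f'(x) = 2
  g(x) = 3·x^2 + x   ⇒   g'(x) = 6·x + 1
  lim(x→∞) f'(x)/g'(x) = lim(x→∞) (2)/(6·x + 1)
  = 0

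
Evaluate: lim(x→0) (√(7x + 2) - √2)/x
This is a standard limit.

Factor or rationalize the expression:
  lim(x→0) (√(7x + 2) - √2)/x = 7·sqrt(2)/4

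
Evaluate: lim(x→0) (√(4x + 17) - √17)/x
This is a standard limit.

Factor or rationalize the expression:
  lim(x→0) (√(4x + 17) - √17)/x = 2·sqrt(17)/17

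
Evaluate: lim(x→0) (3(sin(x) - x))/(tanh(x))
This is a 0/0 indeterminate form.

Apply L'Hôpital's rule: differentiate numerator and denominator separately.
  f(x) = -3·x + 3·sin(x)   ⇒   f'(x) = 3·cos(x) - 3
  g(x) = tanh(x)   ⇒   g'(x) = 1 - tanh(x)^2
  lim(x→0) f'(x)/g'(x) = lim(x→0) (3·cos(x) - 3)/(1 - tanh(x)^2)
  = 0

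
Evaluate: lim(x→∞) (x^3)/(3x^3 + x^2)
This is an ∞/∞ indeterminate form.

Apply L'Hôpital's rule: differentiate numerator and denominator separately.
  f(x) = x^3   ⇒   f'(x) = 3·x^2
  g(x) = 3·x^3 + x^2   ⇒   g'(x) = 9·x^2 + 2·x
  lim(x→∞) f'(x)/g'(x) = lim(x→∞) (3·x^2)/(9·x^2 + 2·x)
  = 1/3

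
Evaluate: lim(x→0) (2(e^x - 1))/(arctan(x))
This is a 0/0 indeterminate form.

Apply L'Hôpital's rule: differentiate numerator and denominator separately.
  f(x) = 2·e^(x) - 2   ⇒   f'(x) = 2·e^(x)
  g(x) = atan(x)   ⇒   g'(x) = 1/(x^2 + 1)
  lim(x→0) f'(x)/g'(x) = lim(x→0) (2·e^(x))/(1/(x^2 + 1))
  = 2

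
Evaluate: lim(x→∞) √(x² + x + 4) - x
This is an ∞-∞ indeterminate form.

Combine fractions or rationalize to convert ∞-∞ to 0/0 form:
  lim(x→∞) √(x² + x + 4) - x = 1/2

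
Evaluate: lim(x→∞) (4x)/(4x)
This is an ∞/∞ indeterminate form.

Apply L'Hôpital's rule: differentiate numerator and denominator separately.
  f(x) = 4·x   ⇒   f'(x) = 4
  g(x) = 4·x   ⇒   g'(x) = 4
  lim(x→∞) f'(x)/g'(x) = lim(x→∞) (4)/(4)
  = 1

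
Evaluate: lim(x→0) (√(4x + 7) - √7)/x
This is a standard limit.

Factor or rationalize the expression:
  lim(x→0) (√(4x + 7) - √7)/x = 2·sqrt(7)/7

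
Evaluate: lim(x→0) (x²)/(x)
This is a 0/0 indeterminate form.

Apply L'Hôpital's rule: differentiate numerator and denominator separately.
  f(x) = x^2   ⇒   f'(x) = 2·x
  g(x) = x   ⇒   g'(x) = 1
  lim(x→0) f'(x)/g'(x) = lim(x→0) (2·x)/(1)
  = 0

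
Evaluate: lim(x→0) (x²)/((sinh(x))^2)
This is a 0/0 indeterminate form.

Apply L'Hôpital's rule: differentiate numerator and denominator separately.
  f(x) = x^2   ⇒   f'(x) = 2·x
  g(x) = sinh(x)^2   ⇒   g'(x) = 2·sinh(x)·cosh(x)
  lim(x→0) f'(x)/g'(x) = lim(x→0) (2·x)/(2·sinh(x)·cosh(x))
  = 1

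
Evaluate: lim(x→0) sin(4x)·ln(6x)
This is a 0·∞ indeterminate form.

Rewrite 0·∞ as a quotient (0/0 or ∞/∞ form), then apply L'Hôpital's rule:
  lim(x→0) sin(4x)·ln(6x) = 0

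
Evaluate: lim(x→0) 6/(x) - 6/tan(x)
This is an ∞-∞ indeterminate form.

Combine fractions or rationalize to convert ∞-∞ to 0/0 form:
  lim(x→0) 6/(x) - 6/tan(x) = 0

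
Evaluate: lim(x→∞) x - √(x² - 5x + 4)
This is an ∞-∞ indeterminate form.

Combine fractions or rationalize to convert ∞-∞ to 0/0 form:
  lim(x→∞) x - √(x² - 5x + 4) = 5/2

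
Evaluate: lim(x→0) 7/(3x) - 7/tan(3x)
This is an ∞-∞ indeterminate form.

Combine fractions or rationalize to convert ∞-∞ to 0/0 form:
  lim(x→0) 7/(3x) - 7/tan(3x) = 0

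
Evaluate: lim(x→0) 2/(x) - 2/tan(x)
This is an ∞-∞ indeterminate form.

Combine fractions or rationalize to convert ∞-∞ to 0/0 form:
  lim(x→0) 2/(x) - 2/tan(x) = 0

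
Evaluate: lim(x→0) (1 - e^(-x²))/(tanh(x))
This is a 0/0 indeterminate form.

Apply L'Hôpital's rule: differentiate numerator and denominator separately.
  f(x) = 1 - e^(-x^2)   ⇒   f'(x) = 2·x·e^(-x^2)
  g(x) = tanh(x)   ⇒   g'(x) = 1 - tanh(x)^2
  lim(x→0) f'(x)/g'(x) = lim(x→0) (2·x·e^(-x^2))/(1 - tanh(x)^2)
  = 0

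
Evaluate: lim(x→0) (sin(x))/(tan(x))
This is a 0/0 indeterminate form.

Apply L'Hôpital's rule: differentiate numerator and denominator separately.
  f(x) = sin(x)   ⇒   f'(x) = cos(x)
  g(x) = tan(x)   ⇒   g'(x) = tan(x)^2 + 1
  lim(x→0) f'(x)/g'(x) = lim(x→0) (cos(x))/(tan(x)^2 + 1)
  = 1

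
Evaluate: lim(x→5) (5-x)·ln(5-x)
This is a 0·∞ indeterminate form.

Rewrite 0·∞ as a quotient (0/0 or ∞/∞ form), then apply L'Hôpital's rule:
  lim(x→5) (5-x)·ln(5-x) = 0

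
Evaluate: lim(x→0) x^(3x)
This is an exponential indeterminate form.

For exponential indeterminate forms, take the natural log:
  Let L = lim(x→0) x^(3x)
  Then ln(L) = lim(x→0) [exponent × ln(base)]
  Evaluate using L'Hôpital or standard limits, then exponentiate.
  L = 1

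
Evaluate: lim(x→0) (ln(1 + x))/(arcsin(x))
This is a 0/0 indeterminate form.

Apply L'Hôpital's rule: differentiate numerator and denominator separately.
  f(x) = ln(x + 1)   ⇒   f'(x) = 1/(x + 1)
  g(x) = asin(x)   ⇒   g'(x) = 1/sqrt(1 - x^2)
  lim(x→0) f'(x)/g'(x) = lim(x→0) (1/(x + 1))/(1/sqrt(1 - x^2))
  = 1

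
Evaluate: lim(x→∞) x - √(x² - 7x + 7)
This is an ∞-∞ indeterminate form.

Combine fractions or rationalize to convert ∞-∞ to 0/0 form:
  lim(x→∞) x - √(x² - 7x + 7) = 7/2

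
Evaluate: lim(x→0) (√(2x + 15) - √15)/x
This is a standard limit.

Factor or rationalize the expression:
  lim(x→0) (√(2x + 15) - √15)/x = sqrt(15)/15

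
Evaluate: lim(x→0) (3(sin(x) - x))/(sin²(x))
This is a 0/0 indeterminate form.

Apply L'Hôpital's rule: differentiate numerator and denominator separately.
  f(x) = -3·x + 3·sin(x)   ⇒   f'(x) = 3·cos(x) - 3
  g(x) = sin(x)^2   ⇒   g'(x) = 2·sin(x)·cos(x)
  lim(x→0) f'(x)/g'(x) = lim(x→0) (3·cos(x) - 3)/(2·sin(x)·cos(x))
  = 0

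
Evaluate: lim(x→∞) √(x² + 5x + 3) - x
This is an ∞-∞ indeterminate form.

Combine fractions or rationalize to convert ∞-∞ to 0/0 form:
  lim(x→∞) √(x² + 5x + 3) - x = 5/2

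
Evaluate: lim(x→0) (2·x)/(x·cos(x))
This is a 0/0 indeterminate form.

Apply L'Hôpital's rule: differentiate numerator and denominator separately.
  f(x) = 2·x   ⇒   f'(x) = 2
  g(x) = x·cos(x)   ⇒   g'(x) = -x·sin(x) + cos(x)
  lim(x→0) f'(x)/g'(x) = lim(x→0) (2)/(-x·sin(x) + cos(x))
  = 2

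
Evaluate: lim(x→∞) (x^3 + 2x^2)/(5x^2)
This is an ∞/∞ indeterminate form.

Apply L'Hôpital's rule: differentiate numerator and denominator separately.
  f(x) = x^3 + 2·x^2   ⇒   f'(x) = 3·x^2 + 4·x
  g(x) = 5·x^2   ⇒   g'(x) = 10·x
  lim(x→∞) f'(x)/g'(x) = lim(x→∞) (3·x^2 + 4·x)/(10·x)
  = ∞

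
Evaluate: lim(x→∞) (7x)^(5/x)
This is an exponential indeterminate form.

For exponential indeterminate forms, take the natural log:
  Let L = lim(x→∞) (7x)^(5/x)
  Then ln(L) = lim(x→∞) [exponent × ln(base)]
  Evaluate using L'Hôpital or standard limits, then exponentiate.
  L = 1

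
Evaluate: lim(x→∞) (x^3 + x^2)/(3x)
This is an ∞/∞ indeterminate form.

Apply L'Hôpital's rule: differentiate numerator and denominator separately.
  f(x) = x^3 + x^2   ⇒   f'(x) = 3·x^2 + 2·x
  g(x) = 3·x   ⇒   g'(x) = 3
  lim(x→∞) f'(x)/g'(x) = lim(x→∞) (3·x^2 + 2·x)/(3)
  = ∞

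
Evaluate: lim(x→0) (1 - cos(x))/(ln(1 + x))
This is a 0/0 indeterminate form.

Apply L'Hôpital's rule: differentiate numerator and denominator separately.
  f(x) = 1 - cos(x)   ⇒   f'(x) = sin(x)
  g(x) = ln(x + 1)   ⇒   g'(x) = 1/(x + 1)
  lim(x→0) f'(x)/g'(x) = lim(x→0) (sin(x))/(1/(x + 1))
  = 0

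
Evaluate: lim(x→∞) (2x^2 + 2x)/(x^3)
This is an ∞/∞ indeterminate form.

Apply L'Hôpital's rule: differentiate numerator and denominator separately.
  f(x) = 2·x^2 + 2·x   ⇒   f'(x) = 4·x + 2
  g(x) = x^3   ⇒   g'(x) = 3·x^2
  lim(x→∞) f'(x)/g'(x) = lim(x→∞) (4·x + 2)/(3·x^2)
  = 0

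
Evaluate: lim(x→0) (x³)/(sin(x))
This is a 0/0 indeterminate form.

Apply L'Hôpital's rule: differentiate numerator and denominator separately.
  f(x) = x^3   ⇒   f'(x) = 3·x^2
  g(x) = sin(x)   ⇒   g'(x) = cos(x)
  lim(x→0) f'(x)/g'(x) = lim(x→0) (3·x^2)/(cos(x))
  = 0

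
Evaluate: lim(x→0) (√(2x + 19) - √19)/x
This is a standard limit.

Factor or rationalize the expression:
  lim(x→0) (√(2x + 19) - √19)/x = sqrt(19)/19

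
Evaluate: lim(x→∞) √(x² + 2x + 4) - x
This is an ∞-∞ indeterminate form.

Combine fractions or rationalize to convert ∞-∞ to 0/0 form:
  lim(x→∞) √(x² + 2x + 4) - x = 1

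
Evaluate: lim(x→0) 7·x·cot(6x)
This is a 0·∞ indeterminate form.

Rewrite 0·∞ as a quotient (0/0 or ∞/∞ form), then apply L'Hôpital's rule:
  lim(x→0) 7·x·cot(6x) = 7/6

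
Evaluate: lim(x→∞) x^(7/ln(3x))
This is an exponential indeterminate form.

For exponential indeterminate forms, take the natural log:
  Let L = lim(x→∞) x^(7/ln(3x))
  Then ln(L) = lim(x→∞) [exponent × ln(base)]
  Evaluate using L'Hôpital or standard limits, then exponentiate.
  L = e^(7)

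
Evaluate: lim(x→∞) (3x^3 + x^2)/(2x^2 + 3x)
This is an ∞/∞ indeterminate form.

Apply L'Hôpital's rule: differentiate numerator and denominator separately.
  f(x) = 3·x^3 + x^2   ⇒   f'(x) = 9·x^2 + 2·x
  g(x) = 2·x^2 + 3·x   ⇒   g'(x) = 4·x + 3
  lim(x→∞) f'(x)/g'(x) = lim(x→∞) (9·x^2 + 2·x)/(4·x + 3)
  = ∞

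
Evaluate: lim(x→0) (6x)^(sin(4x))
This is an exponential indeterminate form.

For exponential indeterminate forms, take the natural log:
  Let L = lim(x→0) (6x)^(sin(4x))
  Then ln(L) = lim(x→0) [exponent × ln(base)]
  Evaluate using L'Hôpital or standard limits, then exponentiate.
  L = 1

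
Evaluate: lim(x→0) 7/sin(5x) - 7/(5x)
This is an ∞-∞ indeterminate form.

Combine fractions or rationalize to convert ∞-∞ to 0/0 form:
  lim(x→0) 7/sin(5x) - 7/(5x) = 0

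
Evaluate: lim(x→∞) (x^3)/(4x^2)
This is an ∞/∞ indeterminate form.

Apply L'Hôpital's rule: differentiate numerator and denominator separately.
  f(x) = x^3   ⇒   f'(x) = 3·x^2
  g(x) = 4·x^2   ⇒   g'(x) = 8·x
  lim(x→∞) f'(x)/g'(x) = lim(x→∞) (3·x^2)/(8·x)
  = ∞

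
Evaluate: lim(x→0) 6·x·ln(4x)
This is a 0·∞ indeterminate form.

Rewrite 0·∞ as a quotient (0/0 or ∞/∞ form), then apply L'Hôpital's rule:
  lim(x→0) 6·x·ln(4x) = 0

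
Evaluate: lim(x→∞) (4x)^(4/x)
This is an exponential indeterminate form.

For exponential indeterminate forms, take the natural log:
  Let L = lim(x→∞) (4x)^(4/x)
  Then ln(L) = lim(x→∞) [exponent × ln(base)]
  Evaluate using L'Hôpital or standard limits, then exponentiate.
  L = 1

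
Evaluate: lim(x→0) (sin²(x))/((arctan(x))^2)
This is a 0/0 indeterminate form.

Apply L'Hôpital's rule: differentiate numerator and denominator separately.
  f(x) = sin(x)^2   ⇒   f'(x) = 2·sin(x)·cos(x)
  g(x) = atan(x)^2   ⇒   g'(x) = 2·atan(x)/(x^2 + 1)
  lim(x→0) f'(x)/g'(x) = lim(x→0) (2·sin(x)·cos(x))/(2·atan(x)/(x^2 + 1))
  = 1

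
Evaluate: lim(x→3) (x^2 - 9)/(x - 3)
This is a standard limit.

Factor or rationalize the expression:
  lim(x→3) (x^2 - 9)/(x - 3) = 6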